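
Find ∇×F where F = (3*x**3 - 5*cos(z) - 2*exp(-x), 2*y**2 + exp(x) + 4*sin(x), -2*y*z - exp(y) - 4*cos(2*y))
(-2*z - exp(y) + 8*sin(2*y), 5*sin(z), exp(x) + 4*cos(x))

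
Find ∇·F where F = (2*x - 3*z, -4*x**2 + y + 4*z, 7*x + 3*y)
3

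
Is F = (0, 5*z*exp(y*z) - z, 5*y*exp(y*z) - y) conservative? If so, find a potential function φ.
Yes, F is conservative. φ = -y*z + 5*exp(y*z)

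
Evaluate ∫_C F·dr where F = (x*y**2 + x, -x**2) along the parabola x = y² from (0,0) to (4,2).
344/15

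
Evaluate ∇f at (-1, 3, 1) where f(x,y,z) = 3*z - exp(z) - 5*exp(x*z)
(-5*exp(-1), 0, -E + 5*exp(-1) + 3)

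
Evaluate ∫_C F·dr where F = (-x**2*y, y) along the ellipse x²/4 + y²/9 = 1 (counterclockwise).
6*pi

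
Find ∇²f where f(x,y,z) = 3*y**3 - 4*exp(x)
18*y - 4*exp(x)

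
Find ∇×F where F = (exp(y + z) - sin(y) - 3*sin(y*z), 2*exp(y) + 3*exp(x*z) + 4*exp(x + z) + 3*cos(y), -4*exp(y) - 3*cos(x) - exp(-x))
(-3*x*exp(x*z) - 4*exp(y) - 4*exp(x + z), -3*y*cos(y*z) + exp(y + z) - 3*sin(x) - exp(-x), 3*z*exp(x*z) + 3*z*cos(y*z) + 4*exp(x + z) - exp(y + z) + cos(y))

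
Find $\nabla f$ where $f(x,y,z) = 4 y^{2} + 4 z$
(0, 8*y, 4)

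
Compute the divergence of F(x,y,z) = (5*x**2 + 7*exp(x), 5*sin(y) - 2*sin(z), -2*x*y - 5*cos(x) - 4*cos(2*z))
10*x + 7*exp(x) + 8*sin(2*z) + 5*cos(y)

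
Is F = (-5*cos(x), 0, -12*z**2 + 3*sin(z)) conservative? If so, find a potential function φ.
Yes, F is conservative. φ = -4*z**3 - 5*sin(x) - 3*cos(z)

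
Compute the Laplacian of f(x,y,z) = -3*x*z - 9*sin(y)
9*sin(y)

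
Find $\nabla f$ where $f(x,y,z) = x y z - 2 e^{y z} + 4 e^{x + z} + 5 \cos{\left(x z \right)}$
(y*z - 5*z*sin(x*z) + 4*exp(x + z), z*(x - 2*exp(y*z)), x*y - 5*x*sin(x*z) - 2*y*exp(y*z) + 4*exp(x + z))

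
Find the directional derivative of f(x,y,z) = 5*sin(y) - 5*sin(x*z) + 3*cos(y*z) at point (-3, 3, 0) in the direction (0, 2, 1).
sqrt(5)*(2*cos(3) + 3)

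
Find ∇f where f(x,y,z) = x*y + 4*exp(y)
(y, x + 4*exp(y), 0)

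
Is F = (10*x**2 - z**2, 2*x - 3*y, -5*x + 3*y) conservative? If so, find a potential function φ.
No, ∇×F = (3, 5 - 2*z, 2) ≠ 0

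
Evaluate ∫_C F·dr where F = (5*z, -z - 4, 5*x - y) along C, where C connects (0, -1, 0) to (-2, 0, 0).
-4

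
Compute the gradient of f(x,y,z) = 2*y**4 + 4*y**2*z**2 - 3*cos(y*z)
(0, 8*y**3 + 8*y*z**2 + 3*z*sin(y*z), y*(8*y*z + 3*sin(y*z)))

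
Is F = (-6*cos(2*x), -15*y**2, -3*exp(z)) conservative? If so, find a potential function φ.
Yes, F is conservative. φ = -5*y**3 - 3*exp(z) - 3*sin(2*x)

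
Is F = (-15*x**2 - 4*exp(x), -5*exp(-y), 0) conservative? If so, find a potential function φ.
Yes, F is conservative. φ = -5*x**3 - 4*exp(x) + 5*exp(-y)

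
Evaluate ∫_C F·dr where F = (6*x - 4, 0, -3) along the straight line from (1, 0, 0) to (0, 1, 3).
-8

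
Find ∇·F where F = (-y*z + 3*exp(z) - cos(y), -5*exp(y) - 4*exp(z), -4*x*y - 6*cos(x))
-5*exp(y)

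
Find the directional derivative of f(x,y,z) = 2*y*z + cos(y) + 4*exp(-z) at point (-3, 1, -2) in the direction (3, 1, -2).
sqrt(14)*(-8 - sin(1) + 8*exp(2))/14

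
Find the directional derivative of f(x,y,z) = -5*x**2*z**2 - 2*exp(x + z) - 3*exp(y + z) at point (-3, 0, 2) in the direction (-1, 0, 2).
2*sqrt(5)*(-240*E - 3*exp(3) - 1)*exp(-1)/5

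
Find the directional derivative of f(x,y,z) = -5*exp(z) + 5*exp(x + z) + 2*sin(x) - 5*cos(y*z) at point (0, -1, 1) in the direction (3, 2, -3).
sqrt(22)*(-25*sin(1) + 6 + 15*E)/22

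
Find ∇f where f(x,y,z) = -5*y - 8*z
(0, -5, -8)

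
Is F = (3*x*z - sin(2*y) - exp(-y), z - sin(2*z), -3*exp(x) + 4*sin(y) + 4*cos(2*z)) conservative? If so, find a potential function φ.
No, ∇×F = (4*cos(y) + 2*cos(2*z) - 1, 3*x + 3*exp(x), 2*cos(2*y) - exp(-y)) ≠ 0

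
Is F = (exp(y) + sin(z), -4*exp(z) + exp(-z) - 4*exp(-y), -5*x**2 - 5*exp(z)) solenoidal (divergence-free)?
No, ∇·F = -5*exp(z) + 4*exp(-y)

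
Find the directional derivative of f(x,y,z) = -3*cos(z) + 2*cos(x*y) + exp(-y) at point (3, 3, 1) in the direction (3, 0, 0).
-6*sin(9)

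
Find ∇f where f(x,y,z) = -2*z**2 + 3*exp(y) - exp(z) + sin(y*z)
(0, z*cos(y*z) + 3*exp(y), y*cos(y*z) - 4*z - exp(z))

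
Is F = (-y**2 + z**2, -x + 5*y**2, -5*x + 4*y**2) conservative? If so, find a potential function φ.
No, ∇×F = (8*y, 2*z + 5, 2*y - 1) ≠ 0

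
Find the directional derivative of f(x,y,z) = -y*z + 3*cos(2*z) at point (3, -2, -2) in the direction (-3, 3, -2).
sqrt(22)*(1 - 6*sin(4))/11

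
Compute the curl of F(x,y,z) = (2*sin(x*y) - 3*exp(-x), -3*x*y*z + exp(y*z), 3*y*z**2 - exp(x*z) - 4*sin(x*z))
(3*x*y - y*exp(y*z) + 3*z**2, z*(exp(x*z) + 4*cos(x*z)), -2*x*cos(x*y) - 3*y*z)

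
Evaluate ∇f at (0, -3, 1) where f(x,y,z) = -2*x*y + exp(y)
(6, exp(-3), 0)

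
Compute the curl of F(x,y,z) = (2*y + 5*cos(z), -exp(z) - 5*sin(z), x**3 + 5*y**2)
(10*y + exp(z) + 5*cos(z), -3*x**2 - 5*sin(z), -2)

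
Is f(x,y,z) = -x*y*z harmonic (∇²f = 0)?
Yes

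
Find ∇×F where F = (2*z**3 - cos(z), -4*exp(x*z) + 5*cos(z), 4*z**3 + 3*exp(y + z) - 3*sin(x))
(4*x*exp(x*z) + 3*exp(y + z) + 5*sin(z), 6*z**2 + sin(z) + 3*cos(x), -4*z*exp(x*z))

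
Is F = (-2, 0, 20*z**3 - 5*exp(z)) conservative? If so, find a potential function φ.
Yes, F is conservative. φ = -2*x + 5*z**4 - 5*exp(z)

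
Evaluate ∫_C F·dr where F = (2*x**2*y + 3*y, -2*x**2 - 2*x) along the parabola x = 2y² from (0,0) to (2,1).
592/105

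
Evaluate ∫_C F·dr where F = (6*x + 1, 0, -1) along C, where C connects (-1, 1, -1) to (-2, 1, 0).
7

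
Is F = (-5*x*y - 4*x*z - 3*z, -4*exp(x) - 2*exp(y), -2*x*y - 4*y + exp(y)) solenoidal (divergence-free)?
No, ∇·F = -5*y - 4*z - 2*exp(y)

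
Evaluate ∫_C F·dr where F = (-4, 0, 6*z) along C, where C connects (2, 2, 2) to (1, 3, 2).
4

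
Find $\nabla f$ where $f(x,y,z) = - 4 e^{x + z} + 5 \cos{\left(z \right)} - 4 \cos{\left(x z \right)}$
(4*z*sin(x*z) - 4*exp(x + z), 0, 4*x*sin(x*z) - 4*exp(x + z) - 5*sin(z))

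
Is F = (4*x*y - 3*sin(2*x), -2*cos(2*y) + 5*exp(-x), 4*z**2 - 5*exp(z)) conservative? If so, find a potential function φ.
No, ∇×F = (0, 0, -4*x - 5*exp(-x)) ≠ 0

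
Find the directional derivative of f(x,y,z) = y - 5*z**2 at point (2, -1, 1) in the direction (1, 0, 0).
0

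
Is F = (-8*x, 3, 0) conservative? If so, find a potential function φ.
Yes, F is conservative. φ = -4*x**2 + 3*y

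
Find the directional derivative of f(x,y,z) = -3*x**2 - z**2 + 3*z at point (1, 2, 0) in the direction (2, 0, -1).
-3*sqrt(5)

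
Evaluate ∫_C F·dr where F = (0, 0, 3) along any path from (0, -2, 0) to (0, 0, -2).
-6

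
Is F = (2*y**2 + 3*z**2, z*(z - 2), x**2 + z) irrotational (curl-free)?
No, ∇×F = (2 - 2*z, -2*x + 6*z, -4*y)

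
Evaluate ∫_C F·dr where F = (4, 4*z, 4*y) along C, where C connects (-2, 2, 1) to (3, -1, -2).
20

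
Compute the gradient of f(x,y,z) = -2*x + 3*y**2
(-2, 6*y, 0)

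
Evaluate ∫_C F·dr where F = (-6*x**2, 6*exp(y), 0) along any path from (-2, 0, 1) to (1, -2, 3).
-24 + 6*exp(-2)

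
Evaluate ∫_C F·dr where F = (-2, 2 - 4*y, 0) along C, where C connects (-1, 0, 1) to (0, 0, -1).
-2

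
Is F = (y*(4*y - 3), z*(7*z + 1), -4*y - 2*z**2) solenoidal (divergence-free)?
No, ∇·F = -4*z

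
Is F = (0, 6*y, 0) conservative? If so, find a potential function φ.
Yes, F is conservative. φ = 3*y**2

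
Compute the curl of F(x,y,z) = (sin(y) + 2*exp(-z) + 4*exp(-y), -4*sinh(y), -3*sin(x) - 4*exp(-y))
(4*exp(-y), 3*cos(x) - 2*exp(-z), -cos(y) + 4*exp(-y))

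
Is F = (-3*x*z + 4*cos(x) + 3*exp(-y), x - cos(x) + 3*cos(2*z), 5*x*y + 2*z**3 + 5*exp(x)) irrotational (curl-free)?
No, ∇×F = (5*x + 6*sin(2*z), -3*x - 5*y - 5*exp(x), sin(x) + 1 + 3*exp(-y))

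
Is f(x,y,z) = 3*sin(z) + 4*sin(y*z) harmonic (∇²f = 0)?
No, ∇²f = -4*y**2*sin(y*z) - 4*z**2*sin(y*z) - 3*sin(z)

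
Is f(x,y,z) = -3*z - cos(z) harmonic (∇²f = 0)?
No, ∇²f = cos(z)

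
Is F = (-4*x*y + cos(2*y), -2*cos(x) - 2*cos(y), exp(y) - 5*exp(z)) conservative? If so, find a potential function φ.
No, ∇×F = (exp(y), 0, 4*x + 2*sin(x) + 2*sin(2*y)) ≠ 0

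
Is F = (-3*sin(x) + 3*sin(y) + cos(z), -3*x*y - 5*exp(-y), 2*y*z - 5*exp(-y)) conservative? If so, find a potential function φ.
No, ∇×F = (2*z + 5*exp(-y), -sin(z), -3*y - 3*cos(y)) ≠ 0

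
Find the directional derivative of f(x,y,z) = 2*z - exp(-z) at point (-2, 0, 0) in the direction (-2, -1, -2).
-2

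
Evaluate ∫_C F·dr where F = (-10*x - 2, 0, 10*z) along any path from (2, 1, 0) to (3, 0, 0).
-27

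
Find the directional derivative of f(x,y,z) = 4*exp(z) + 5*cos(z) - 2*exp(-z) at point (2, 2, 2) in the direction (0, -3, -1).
sqrt(10)*(-4*exp(4) - 2 + 5*exp(2)*sin(2))*exp(-2)/10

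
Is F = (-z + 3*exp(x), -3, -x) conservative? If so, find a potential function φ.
Yes, F is conservative. φ = -x*z - 3*y + 3*exp(x)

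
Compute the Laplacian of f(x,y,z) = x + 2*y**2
4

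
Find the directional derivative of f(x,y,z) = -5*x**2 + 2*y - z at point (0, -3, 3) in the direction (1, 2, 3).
sqrt(14)/14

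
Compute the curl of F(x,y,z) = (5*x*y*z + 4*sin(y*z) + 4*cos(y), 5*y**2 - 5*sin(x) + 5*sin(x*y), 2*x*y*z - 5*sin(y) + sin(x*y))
(2*x*z + x*cos(x*y) - 5*cos(y), y*(5*x - 2*z - cos(x*y) + 4*cos(y*z)), -5*x*z + 5*y*cos(x*y) - 4*z*cos(y*z) + 4*sin(y) - 5*cos(x))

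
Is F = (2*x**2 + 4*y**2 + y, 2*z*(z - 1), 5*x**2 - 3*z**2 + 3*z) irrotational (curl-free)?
No, ∇×F = (2 - 4*z, -10*x, -8*y - 1)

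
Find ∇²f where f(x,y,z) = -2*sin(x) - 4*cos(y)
2*sin(x) + 4*cos(y)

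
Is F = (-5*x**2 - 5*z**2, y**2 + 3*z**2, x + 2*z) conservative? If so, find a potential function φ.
No, ∇×F = (-6*z, -10*z - 1, 0) ≠ 0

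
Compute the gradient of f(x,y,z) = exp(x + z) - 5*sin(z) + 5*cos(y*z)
(exp(x + z), -5*z*sin(y*z), -5*y*sin(y*z) + exp(x + z) - 5*cos(z))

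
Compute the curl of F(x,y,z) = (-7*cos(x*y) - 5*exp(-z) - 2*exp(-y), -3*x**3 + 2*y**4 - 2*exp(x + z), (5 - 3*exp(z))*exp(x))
(2*exp(x + z), ((3*exp(z) - 5)*exp(x + z) + 5)*exp(-z), -9*x**2 - 7*x*sin(x*y) - 2*exp(x + z) - 2*exp(-y))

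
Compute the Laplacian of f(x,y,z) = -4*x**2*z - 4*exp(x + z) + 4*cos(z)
-8*z - 8*exp(x + z) - 4*cos(z)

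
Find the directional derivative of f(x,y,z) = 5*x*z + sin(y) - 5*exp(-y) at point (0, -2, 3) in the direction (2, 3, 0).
3*sqrt(13)*(cos(2) + 10 + 5*exp(2))/13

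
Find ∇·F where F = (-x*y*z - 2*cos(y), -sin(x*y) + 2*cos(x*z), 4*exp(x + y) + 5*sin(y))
-x*cos(x*y) - y*z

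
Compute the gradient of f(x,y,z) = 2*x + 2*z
(2, 0, 2)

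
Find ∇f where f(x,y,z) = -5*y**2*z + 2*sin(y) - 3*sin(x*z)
(-3*z*cos(x*z), -10*y*z + 2*cos(y), -3*x*cos(x*z) - 5*y**2)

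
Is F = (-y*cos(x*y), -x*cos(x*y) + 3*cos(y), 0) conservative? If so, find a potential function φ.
Yes, F is conservative. φ = 3*sin(y) - sin(x*y)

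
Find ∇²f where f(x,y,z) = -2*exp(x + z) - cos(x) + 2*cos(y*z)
-2*y**2*cos(y*z) - 2*z**2*cos(y*z) - 4*exp(x + z) + cos(x)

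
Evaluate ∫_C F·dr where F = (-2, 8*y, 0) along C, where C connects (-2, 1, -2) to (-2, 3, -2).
32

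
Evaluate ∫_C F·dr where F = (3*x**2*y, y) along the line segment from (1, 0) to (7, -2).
-484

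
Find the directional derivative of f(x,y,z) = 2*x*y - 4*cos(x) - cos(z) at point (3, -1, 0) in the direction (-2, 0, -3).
4*sqrt(13)*(1 - 2*sin(3))/13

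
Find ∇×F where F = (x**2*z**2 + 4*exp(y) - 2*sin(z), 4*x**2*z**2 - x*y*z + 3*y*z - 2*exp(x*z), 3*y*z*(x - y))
(-8*x**2*z + x*y + 3*x*z + 2*x*exp(x*z) - 6*y*z - 3*y, 2*x**2*z - 3*y*z - 2*cos(z), 8*x*z**2 - y*z - 2*z*exp(x*z) - 4*exp(y))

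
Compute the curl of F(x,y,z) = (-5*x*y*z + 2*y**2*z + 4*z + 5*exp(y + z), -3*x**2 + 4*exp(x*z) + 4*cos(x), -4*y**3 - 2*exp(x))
(-4*x*exp(x*z) - 12*y**2, -5*x*y + 2*y**2 + 2*exp(x) + 5*exp(y + z) + 4, 5*x*z - 6*x - 4*y*z + 4*z*exp(x*z) - 5*exp(y + z) - 4*sin(x))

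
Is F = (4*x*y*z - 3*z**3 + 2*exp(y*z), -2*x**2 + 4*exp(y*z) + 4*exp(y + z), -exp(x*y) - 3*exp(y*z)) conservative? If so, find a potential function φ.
No, ∇×F = (-x*exp(x*y) - 4*y*exp(y*z) - 3*z*exp(y*z) - 4*exp(y + z), 4*x*y + y*exp(x*y) + 2*y*exp(y*z) - 9*z**2, -4*x*z - 4*x - 2*z*exp(y*z)) ≠ 0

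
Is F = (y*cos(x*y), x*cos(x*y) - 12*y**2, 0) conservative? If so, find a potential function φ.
Yes, F is conservative. φ = -4*y**3 + sin(x*y)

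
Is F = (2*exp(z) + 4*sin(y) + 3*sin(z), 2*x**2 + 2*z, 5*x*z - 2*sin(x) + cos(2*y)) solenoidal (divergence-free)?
No, ∇·F = 5*x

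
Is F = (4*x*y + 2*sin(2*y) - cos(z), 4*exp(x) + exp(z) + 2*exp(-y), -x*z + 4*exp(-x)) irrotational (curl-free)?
No, ∇×F = (-exp(z), z + sin(z) + 4*exp(-x), -4*x + 4*exp(x) - 4*cos(2*y))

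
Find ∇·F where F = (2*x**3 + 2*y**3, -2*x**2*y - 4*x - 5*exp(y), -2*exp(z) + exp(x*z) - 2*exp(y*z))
4*x**2 + x*exp(x*z) - 2*y*exp(y*z) - 5*exp(y) - 2*exp(z)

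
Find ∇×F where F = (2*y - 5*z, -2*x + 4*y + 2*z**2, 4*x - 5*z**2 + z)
(-4*z, -9, -4)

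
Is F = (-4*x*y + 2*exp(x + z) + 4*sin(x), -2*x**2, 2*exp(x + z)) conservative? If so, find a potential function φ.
Yes, F is conservative. φ = -2*x**2*y + 2*exp(x + z) - 4*cos(x)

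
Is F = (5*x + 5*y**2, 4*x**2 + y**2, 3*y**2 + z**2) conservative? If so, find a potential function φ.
No, ∇×F = (6*y, 0, 8*x - 10*y) ≠ 0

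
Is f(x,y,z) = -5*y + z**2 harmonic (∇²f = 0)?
No, ∇²f = 2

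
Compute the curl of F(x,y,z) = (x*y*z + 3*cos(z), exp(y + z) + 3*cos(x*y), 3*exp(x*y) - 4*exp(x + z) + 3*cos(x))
(3*x*exp(x*y) - exp(y + z), x*y - 3*y*exp(x*y) + 4*exp(x + z) + 3*sin(x) - 3*sin(z), -x*z - 3*y*sin(x*y))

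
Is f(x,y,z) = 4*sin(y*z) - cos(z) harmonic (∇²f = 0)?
No, ∇²f = -4*y**2*sin(y*z) - 4*z**2*sin(y*z) + cos(z)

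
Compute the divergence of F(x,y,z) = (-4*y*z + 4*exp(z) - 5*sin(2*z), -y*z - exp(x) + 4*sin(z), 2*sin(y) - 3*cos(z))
-z + 3*sin(z)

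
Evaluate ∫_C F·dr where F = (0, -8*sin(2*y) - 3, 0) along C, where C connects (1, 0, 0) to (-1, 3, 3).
-13 + 4*cos(6)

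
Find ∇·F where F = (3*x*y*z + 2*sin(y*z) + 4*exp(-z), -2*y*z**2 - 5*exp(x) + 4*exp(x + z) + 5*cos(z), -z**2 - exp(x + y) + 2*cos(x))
z*(3*y - 2*z - 2)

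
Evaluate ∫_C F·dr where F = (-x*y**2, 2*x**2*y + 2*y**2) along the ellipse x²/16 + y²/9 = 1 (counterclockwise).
0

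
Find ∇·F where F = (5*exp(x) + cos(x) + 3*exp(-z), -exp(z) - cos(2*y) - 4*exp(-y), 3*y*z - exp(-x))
3*y + 5*exp(x) - sin(x) + 2*sin(2*y) + 4*exp(-y)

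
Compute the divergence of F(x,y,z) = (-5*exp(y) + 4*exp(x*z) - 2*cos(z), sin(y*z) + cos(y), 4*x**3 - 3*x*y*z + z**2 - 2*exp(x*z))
-3*x*y - 2*x*exp(x*z) + 4*z*exp(x*z) + z*cos(y*z) + 2*z - sin(y)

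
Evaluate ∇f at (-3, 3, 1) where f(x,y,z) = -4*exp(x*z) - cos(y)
(-4*exp(-3), sin(3), 12*exp(-3))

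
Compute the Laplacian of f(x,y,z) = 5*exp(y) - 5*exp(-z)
5*exp(y) - 5*exp(-z)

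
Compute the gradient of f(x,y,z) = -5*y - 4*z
(0, -5, -4)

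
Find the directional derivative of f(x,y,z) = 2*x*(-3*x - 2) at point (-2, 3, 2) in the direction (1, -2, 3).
10*sqrt(14)/7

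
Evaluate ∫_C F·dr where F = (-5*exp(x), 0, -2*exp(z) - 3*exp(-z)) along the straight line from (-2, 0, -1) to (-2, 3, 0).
-5*sinh(1) - cosh(1) + 1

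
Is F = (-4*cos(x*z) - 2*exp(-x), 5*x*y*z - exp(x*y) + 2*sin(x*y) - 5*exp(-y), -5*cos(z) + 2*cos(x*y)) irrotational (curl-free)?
No, ∇×F = (-x*(5*y + 2*sin(x*y)), 4*x*sin(x*z) + 2*y*sin(x*y), y*(5*z - exp(x*y) + 2*cos(x*y)))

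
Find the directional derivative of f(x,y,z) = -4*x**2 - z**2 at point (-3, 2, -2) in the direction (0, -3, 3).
2*sqrt(2)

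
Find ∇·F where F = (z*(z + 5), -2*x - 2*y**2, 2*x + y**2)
-4*y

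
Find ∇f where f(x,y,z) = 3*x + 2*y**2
(3, 4*y, 0)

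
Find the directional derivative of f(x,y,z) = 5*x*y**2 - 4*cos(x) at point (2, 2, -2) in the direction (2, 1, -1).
4*sqrt(6)*(sin(2) + 10)/3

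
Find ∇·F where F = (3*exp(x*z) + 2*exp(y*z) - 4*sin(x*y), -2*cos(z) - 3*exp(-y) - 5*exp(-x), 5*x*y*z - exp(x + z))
5*x*y - 4*y*cos(x*y) + 3*z*exp(x*z) - exp(x + z) + 3*exp(-y)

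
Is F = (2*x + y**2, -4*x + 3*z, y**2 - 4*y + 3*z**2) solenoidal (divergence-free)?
No, ∇·F = 6*z + 2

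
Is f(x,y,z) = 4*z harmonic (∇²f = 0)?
Yes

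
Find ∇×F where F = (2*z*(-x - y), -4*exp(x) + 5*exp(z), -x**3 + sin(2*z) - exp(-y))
(-5*exp(z) + exp(-y), 3*x**2 - 2*x - 2*y, 2*z - 4*exp(x))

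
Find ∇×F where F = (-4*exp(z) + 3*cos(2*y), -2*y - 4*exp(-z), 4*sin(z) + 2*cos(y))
(-2*sin(y) - 4*exp(-z), -4*exp(z), 6*sin(2*y))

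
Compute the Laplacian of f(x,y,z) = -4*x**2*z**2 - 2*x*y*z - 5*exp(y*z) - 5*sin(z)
-8*x**2 - 5*y**2*exp(y*z) - 5*z**2*exp(y*z) - 8*z**2 + 5*sin(z)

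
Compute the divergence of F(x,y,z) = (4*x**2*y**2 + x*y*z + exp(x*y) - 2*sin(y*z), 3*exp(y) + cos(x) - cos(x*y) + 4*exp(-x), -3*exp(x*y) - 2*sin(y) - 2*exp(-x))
8*x*y**2 + x*sin(x*y) + y*z + y*exp(x*y) + 3*exp(y)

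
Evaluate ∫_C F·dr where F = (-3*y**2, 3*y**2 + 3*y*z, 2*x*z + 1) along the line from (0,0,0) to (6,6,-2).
-58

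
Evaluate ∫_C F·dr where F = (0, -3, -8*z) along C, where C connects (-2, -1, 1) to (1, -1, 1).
0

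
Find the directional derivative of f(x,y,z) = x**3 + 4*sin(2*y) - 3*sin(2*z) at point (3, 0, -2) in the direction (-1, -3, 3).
-3*sqrt(19)*(6*cos(4) + 17)/19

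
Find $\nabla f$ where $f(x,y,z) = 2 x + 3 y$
(2, 3, 0)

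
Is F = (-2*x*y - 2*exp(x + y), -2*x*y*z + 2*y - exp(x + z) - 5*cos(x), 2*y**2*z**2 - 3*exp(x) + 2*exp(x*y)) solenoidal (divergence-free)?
No, ∇·F = -2*x*z + 4*y**2*z - 2*y - 2*exp(x + y) + 2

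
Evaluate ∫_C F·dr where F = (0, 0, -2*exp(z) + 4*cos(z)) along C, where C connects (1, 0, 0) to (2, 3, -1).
-4*sin(1) - 2*exp(-1) + 2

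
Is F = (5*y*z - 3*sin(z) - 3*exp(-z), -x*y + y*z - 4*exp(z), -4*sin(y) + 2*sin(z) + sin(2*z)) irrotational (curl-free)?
No, ∇×F = (-y + 4*exp(z) - 4*cos(y), 5*y - 3*cos(z) + 3*exp(-z), -y - 5*z)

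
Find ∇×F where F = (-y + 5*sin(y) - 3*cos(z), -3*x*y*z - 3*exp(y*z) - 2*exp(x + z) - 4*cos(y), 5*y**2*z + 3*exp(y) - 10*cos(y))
(3*x*y + 10*y*z + 3*y*exp(y*z) + 3*exp(y) + 2*exp(x + z) + 10*sin(y), 3*sin(z), -3*y*z - 2*exp(x + z) - 5*cos(y) + 1)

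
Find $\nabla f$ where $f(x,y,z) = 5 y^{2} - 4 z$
(0, 10*y, -4)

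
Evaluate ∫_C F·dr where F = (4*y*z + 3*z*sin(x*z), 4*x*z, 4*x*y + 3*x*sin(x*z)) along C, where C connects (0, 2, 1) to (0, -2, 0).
0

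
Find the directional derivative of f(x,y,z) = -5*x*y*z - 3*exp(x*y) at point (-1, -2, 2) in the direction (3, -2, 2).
4*sqrt(17)*(5 + 3*exp(2))/17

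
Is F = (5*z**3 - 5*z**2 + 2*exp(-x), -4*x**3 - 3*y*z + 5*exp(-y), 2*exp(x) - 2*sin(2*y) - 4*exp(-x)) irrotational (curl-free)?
No, ∇×F = (3*y - 4*cos(2*y), 15*z**2 - 10*z - 2*exp(x) - 4*exp(-x), -12*x**2)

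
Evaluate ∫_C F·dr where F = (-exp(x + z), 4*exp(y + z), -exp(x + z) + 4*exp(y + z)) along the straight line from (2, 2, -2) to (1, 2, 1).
-exp(2) - 3 + 4*exp(3)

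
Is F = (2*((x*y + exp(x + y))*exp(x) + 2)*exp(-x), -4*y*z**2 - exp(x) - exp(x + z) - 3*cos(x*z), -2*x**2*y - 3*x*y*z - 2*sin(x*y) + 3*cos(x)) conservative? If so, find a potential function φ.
No, ∇×F = (-2*x**2 - 3*x*z - 3*x*sin(x*z) - 2*x*cos(x*y) + 8*y*z + exp(x + z), 4*x*y + 3*y*z + 2*y*cos(x*y) + 3*sin(x), -2*x + 3*z*sin(x*z) - exp(x) - 2*exp(x + y) - exp(x + z)) ≠ 0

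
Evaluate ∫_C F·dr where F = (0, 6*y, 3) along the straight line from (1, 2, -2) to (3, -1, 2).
3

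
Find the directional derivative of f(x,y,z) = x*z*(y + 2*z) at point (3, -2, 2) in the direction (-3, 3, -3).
-16*sqrt(3)/3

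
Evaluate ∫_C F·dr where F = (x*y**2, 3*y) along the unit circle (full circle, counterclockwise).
0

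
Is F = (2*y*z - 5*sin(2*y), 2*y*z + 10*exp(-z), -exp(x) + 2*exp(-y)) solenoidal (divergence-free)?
No, ∇·F = 2*z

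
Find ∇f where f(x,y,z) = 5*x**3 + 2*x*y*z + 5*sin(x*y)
(15*x**2 + 2*y*z + 5*y*cos(x*y), x*(2*z + 5*cos(x*y)), 2*x*y)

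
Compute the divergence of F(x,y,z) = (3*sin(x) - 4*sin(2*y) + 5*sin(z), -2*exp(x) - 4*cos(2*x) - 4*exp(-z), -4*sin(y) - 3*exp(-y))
3*cos(x)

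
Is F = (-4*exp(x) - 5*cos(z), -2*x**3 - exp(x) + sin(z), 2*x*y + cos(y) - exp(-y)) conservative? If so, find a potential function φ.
No, ∇×F = (2*x - sin(y) - cos(z) + exp(-y), -2*y + 5*sin(z), -6*x**2 - exp(x)) ≠ 0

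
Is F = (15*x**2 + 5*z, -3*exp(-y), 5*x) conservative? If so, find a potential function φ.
Yes, F is conservative. φ = 5*x**3 + 5*x*z + 3*exp(-y)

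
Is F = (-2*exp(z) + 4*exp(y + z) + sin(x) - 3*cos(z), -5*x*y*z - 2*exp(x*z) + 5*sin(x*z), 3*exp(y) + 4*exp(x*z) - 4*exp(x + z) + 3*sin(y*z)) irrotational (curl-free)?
No, ∇×F = (5*x*y + 2*x*exp(x*z) - 5*x*cos(x*z) + 3*z*cos(y*z) + 3*exp(y), -4*z*exp(x*z) - 2*exp(z) + 4*exp(x + z) + 4*exp(y + z) + 3*sin(z), -5*y*z - 2*z*exp(x*z) + 5*z*cos(x*z) - 4*exp(y + z))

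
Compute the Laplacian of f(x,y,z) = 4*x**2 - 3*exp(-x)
8 - 3*exp(-x)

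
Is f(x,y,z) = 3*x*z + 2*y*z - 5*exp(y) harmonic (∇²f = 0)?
No, ∇²f = -5*exp(y)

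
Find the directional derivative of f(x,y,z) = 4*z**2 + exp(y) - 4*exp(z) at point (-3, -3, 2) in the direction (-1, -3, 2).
sqrt(14)*(8*(4 - exp(2))*exp(3) - 3)*exp(-3)/14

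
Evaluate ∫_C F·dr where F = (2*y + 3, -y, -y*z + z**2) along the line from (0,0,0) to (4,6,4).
22/3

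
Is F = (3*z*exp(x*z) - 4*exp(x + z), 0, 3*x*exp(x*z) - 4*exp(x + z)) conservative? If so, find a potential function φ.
Yes, F is conservative. φ = 3*exp(x*z) - 4*exp(x + z)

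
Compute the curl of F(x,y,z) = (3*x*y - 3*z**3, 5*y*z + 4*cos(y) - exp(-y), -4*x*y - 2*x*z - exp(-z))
(-4*x - 5*y, 4*y - 9*z**2 + 2*z, -3*x)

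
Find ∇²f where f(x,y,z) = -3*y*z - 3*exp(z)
-3*exp(z)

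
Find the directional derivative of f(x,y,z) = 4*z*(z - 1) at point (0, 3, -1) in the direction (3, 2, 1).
-6*sqrt(14)/7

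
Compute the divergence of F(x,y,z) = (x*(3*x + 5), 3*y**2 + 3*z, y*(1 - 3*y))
6*x + 6*y + 5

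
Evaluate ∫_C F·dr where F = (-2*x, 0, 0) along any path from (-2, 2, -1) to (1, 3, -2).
3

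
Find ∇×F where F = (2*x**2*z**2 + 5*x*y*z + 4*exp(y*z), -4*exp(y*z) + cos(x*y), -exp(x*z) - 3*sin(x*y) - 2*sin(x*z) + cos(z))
(-3*x*cos(x*y) + 4*y*exp(y*z), 4*x**2*z + 5*x*y + 4*y*exp(y*z) + 3*y*cos(x*y) + z*exp(x*z) + 2*z*cos(x*z), -5*x*z - y*sin(x*y) - 4*z*exp(y*z))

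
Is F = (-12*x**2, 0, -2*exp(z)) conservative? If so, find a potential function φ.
Yes, F is conservative. φ = -4*x**3 - 2*exp(z)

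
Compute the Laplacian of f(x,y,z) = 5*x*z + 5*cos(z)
-5*cos(z)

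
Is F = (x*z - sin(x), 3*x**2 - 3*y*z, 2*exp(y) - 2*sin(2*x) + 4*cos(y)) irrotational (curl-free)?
No, ∇×F = (3*y + 2*exp(y) - 4*sin(y), x + 4*cos(2*x), 6*x)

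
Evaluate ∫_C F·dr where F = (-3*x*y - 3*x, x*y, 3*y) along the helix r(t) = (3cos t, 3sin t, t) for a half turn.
36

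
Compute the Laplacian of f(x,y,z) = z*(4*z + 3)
8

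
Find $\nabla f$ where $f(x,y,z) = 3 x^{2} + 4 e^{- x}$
(6*x - 4*exp(-x), 0, 0)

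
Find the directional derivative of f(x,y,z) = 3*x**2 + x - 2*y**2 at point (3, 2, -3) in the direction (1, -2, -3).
5*sqrt(14)/2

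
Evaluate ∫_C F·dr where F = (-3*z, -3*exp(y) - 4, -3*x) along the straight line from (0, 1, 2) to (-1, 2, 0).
-3*exp(2) - 4 + 3*E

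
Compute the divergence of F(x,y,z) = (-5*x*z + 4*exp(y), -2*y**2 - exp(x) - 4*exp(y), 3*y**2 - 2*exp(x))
-4*y - 5*z - 4*exp(y)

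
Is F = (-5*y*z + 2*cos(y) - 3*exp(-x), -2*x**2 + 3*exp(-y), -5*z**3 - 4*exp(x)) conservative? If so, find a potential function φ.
No, ∇×F = (0, -5*y + 4*exp(x), -4*x + 5*z + 2*sin(y)) ≠ 0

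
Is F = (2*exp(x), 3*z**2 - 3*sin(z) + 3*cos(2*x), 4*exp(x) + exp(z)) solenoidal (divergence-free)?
No, ∇·F = 2*exp(x) + exp(z)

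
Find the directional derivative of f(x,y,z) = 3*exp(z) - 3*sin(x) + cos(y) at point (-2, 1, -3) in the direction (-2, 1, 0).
sqrt(5)*(6*cos(2) - sin(1))/5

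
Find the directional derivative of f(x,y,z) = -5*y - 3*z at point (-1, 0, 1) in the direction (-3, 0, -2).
6*sqrt(13)/13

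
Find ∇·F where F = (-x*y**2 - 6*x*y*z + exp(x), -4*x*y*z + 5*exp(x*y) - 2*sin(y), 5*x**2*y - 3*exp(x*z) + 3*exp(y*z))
-4*x*z + 5*x*exp(x*y) - 3*x*exp(x*z) - y**2 - 6*y*z + 3*y*exp(y*z) + exp(x) - 2*cos(y)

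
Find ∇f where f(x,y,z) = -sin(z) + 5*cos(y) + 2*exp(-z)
(0, -5*sin(y), -cos(z) - 2*exp(-z))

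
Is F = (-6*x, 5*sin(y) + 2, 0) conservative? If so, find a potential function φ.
Yes, F is conservative. φ = -3*x**2 + 2*y - 5*cos(y)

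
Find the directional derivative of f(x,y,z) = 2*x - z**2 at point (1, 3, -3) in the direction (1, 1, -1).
-4*sqrt(3)/3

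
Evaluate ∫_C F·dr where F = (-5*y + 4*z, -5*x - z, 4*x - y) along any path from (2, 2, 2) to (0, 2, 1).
6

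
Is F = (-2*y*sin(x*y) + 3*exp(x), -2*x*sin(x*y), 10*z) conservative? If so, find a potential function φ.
Yes, F is conservative. φ = 5*z**2 + 3*exp(x) + 2*cos(x*y)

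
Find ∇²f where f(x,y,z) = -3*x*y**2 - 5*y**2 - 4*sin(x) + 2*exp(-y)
-6*x + 4*sin(x) - 10 + 2*exp(-y)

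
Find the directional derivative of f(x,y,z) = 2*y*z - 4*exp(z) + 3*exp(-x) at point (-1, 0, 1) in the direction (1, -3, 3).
3*sqrt(19)*(-5*E - 2)/19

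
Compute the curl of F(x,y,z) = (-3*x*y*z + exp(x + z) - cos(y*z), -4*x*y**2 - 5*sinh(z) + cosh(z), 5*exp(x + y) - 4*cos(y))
(5*exp(x + y) + 4*sin(y) - sinh(z) + 5*cosh(z), -3*x*y + y*sin(y*z) - 5*exp(x + y) + exp(x + z), 3*x*z - 4*y**2 - z*sin(y*z))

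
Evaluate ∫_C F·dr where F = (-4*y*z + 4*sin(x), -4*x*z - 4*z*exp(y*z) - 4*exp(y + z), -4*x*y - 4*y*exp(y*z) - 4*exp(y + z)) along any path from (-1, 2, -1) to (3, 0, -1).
4*(-E + 1 + (cos(1) - cos(3) + 1 + E)*exp(2))*exp(-2)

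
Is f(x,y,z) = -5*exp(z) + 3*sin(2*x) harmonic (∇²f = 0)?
No, ∇²f = -5*exp(z) - 12*sin(2*x)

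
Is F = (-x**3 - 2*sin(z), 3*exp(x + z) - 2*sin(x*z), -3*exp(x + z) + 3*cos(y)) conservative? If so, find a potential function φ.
No, ∇×F = (2*x*cos(x*z) - 3*exp(x + z) - 3*sin(y), 3*exp(x + z) - 2*cos(z), -2*z*cos(x*z) + 3*exp(x + z)) ≠ 0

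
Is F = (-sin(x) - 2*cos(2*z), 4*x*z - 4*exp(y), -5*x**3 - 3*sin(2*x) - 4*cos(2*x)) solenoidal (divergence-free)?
No, ∇·F = -4*exp(y) - cos(x)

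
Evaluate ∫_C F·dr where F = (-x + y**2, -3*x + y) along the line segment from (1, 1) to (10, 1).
-81/2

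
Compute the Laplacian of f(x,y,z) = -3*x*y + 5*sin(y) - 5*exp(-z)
-5*sin(y) - 5*exp(-z)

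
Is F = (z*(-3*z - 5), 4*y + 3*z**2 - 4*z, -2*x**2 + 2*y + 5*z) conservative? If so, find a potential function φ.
No, ∇×F = (6 - 6*z, 4*x - 6*z - 5, 0) ≠ 0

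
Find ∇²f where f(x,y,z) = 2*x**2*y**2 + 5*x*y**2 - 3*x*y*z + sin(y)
4*x**2 + 10*x + 4*y**2 - sin(y)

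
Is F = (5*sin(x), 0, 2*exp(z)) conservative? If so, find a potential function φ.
Yes, F is conservative. φ = 2*exp(z) - 5*cos(x)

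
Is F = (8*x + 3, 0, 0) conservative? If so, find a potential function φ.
Yes, F is conservative. φ = x*(4*x + 3)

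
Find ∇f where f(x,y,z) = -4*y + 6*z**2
(0, -4, 12*z)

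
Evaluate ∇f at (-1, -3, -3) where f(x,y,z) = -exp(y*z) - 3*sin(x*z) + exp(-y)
(9*cos(3), -exp(3) + 3*exp(9), 3*cos(3) + 3*exp(9))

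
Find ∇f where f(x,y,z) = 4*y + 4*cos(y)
(0, 4 - 4*sin(y), 0)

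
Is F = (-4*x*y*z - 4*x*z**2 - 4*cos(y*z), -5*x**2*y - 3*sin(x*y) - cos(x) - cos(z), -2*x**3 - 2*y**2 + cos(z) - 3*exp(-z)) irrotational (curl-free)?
No, ∇×F = (-4*y - sin(z), 6*x**2 - 4*x*y - 8*x*z + 4*y*sin(y*z), -10*x*y + 4*x*z - 3*y*cos(x*y) - 4*z*sin(y*z) + sin(x))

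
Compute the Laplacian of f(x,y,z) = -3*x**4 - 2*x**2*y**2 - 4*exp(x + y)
-40*x**2 - 4*y**2 - 8*exp(x + y)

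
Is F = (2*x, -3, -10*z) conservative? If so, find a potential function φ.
Yes, F is conservative. φ = x**2 - 3*y - 5*z**2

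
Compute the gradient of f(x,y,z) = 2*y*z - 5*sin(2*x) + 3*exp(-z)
(-10*cos(2*x), 2*z, 2*y - 3*exp(-z))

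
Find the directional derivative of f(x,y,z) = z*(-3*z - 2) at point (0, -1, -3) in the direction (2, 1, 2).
32/3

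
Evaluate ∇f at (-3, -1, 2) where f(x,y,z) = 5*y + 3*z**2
(0, 5, 12)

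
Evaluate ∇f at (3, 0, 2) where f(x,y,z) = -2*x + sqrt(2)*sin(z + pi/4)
(-2, 0, sqrt(2)*cos(pi/4 + 2))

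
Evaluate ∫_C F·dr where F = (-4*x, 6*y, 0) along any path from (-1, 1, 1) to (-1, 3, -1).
24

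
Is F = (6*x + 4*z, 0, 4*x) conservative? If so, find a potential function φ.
Yes, F is conservative. φ = x*(3*x + 4*z)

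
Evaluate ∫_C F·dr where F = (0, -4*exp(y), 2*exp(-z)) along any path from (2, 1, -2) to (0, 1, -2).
0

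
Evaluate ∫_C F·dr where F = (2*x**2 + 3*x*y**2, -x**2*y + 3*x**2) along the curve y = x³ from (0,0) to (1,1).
37/15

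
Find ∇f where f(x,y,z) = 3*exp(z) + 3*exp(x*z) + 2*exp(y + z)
(3*z*exp(x*z), 2*exp(y + z), 3*x*exp(x*z) + 3*exp(z) + 2*exp(y + z))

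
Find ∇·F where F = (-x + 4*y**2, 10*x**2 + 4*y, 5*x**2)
3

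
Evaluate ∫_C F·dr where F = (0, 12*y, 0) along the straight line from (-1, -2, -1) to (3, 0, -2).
-24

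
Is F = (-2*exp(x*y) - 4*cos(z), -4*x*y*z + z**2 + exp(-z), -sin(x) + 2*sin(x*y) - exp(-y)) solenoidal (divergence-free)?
No, ∇·F = -4*x*z - 2*y*exp(x*y)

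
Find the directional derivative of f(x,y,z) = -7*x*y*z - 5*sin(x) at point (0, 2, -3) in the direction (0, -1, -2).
0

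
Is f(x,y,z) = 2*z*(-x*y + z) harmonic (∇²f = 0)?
No, ∇²f = 4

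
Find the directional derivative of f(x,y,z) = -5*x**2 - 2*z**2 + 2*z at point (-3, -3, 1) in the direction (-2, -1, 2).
-64/3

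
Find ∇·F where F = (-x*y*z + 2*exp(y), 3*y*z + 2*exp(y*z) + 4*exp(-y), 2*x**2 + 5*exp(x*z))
5*x*exp(x*z) - y*z + 2*z*exp(y*z) + 3*z - 4*exp(-y)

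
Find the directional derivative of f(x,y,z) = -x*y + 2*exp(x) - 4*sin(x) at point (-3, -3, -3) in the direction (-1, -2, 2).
-3 + 4*cos(3)/3 - 2*exp(-3)/3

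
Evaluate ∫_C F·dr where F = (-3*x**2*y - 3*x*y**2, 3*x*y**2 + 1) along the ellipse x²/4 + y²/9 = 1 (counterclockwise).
117*pi/2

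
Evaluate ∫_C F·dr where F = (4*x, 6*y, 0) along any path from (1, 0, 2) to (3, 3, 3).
43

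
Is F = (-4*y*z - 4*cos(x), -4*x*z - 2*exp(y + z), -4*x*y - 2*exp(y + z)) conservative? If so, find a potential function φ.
Yes, F is conservative. φ = -4*x*y*z - 2*exp(y + z) - 4*sin(x)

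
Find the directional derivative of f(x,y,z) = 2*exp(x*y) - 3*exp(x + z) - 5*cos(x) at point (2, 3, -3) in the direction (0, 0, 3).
-3*exp(-1)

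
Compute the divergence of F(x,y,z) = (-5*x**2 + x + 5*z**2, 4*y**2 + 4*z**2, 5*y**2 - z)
-10*x + 8*y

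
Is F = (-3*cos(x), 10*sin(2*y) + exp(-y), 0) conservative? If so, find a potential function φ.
Yes, F is conservative. φ = -3*sin(x) - 5*cos(2*y) - exp(-y)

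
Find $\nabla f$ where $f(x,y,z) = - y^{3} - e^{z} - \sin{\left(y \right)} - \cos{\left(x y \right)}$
(y*sin(x*y), x*sin(x*y) - 3*y**2 - cos(y), -exp(z))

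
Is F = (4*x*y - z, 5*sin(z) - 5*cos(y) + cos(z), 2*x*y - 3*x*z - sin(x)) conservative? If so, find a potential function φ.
No, ∇×F = (2*x + sin(z) - 5*cos(z), -2*y + 3*z + cos(x) - 1, -4*x) ≠ 0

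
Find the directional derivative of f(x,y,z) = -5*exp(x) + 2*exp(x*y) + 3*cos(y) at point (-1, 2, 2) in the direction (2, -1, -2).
-10*exp(-1)/3 + 10*exp(-2)/3 + sin(2)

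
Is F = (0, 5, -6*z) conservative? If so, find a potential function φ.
Yes, F is conservative. φ = 5*y - 3*z**2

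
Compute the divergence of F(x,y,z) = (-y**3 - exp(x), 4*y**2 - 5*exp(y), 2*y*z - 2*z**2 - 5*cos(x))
10*y - 4*z - exp(x) - 5*exp(y)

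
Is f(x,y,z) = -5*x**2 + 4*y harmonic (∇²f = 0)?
No, ∇²f = -10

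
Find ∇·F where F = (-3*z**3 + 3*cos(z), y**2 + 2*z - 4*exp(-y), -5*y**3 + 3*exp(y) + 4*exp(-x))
2*y + 4*exp(-y)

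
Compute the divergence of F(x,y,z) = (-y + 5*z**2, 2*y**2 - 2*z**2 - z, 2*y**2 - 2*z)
4*y - 2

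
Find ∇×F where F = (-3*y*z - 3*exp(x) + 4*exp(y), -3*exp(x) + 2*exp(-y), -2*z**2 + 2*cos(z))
(0, -3*y, 3*z - 3*exp(x) - 4*exp(y))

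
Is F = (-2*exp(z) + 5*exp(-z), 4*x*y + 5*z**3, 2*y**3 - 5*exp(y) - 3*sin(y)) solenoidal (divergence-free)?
No, ∇·F = 4*x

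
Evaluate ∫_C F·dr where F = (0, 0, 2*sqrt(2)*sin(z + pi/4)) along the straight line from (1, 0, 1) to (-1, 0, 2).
2*sqrt(2)*(cos(pi/4 + 1) - cos(pi/4 + 2))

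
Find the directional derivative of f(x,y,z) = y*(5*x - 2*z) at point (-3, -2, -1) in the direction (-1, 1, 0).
-3*sqrt(2)/2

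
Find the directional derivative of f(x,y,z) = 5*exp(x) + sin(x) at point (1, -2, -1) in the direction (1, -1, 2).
sqrt(6)*(cos(1) + 5*E)/6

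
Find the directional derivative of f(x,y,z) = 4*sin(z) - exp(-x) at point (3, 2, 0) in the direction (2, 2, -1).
-4/3 + 2*exp(-3)/3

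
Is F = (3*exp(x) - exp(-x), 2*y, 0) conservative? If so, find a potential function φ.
Yes, F is conservative. φ = y**2 + 3*exp(x) + exp(-x)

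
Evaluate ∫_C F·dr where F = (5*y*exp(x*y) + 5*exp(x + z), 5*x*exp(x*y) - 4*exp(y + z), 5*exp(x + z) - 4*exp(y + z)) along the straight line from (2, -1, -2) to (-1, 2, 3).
-4*exp(5) - 5 + 4*exp(-3) + 5*exp(2)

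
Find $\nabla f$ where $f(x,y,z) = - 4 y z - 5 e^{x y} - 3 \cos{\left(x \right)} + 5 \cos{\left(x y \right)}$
(-5*y*exp(x*y) - 5*y*sin(x*y) + 3*sin(x), -5*x*exp(x*y) - 5*x*sin(x*y) - 4*z, -4*y)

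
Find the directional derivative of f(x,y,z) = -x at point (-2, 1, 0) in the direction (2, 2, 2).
-sqrt(3)/3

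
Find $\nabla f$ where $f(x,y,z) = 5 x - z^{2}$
(5, 0, -2*z)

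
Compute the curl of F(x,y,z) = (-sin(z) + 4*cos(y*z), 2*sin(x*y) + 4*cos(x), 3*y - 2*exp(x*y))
(-2*x*exp(x*y) + 3, 2*y*exp(x*y) - 4*y*sin(y*z) - cos(z), 2*y*cos(x*y) + 4*z*sin(y*z) - 4*sin(x))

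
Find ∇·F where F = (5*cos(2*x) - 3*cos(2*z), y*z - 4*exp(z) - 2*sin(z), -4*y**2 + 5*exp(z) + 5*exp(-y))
z + 5*exp(z) - 10*sin(2*x)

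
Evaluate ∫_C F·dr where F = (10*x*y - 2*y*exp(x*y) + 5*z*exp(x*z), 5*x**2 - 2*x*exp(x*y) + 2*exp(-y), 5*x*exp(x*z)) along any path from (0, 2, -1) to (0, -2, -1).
-4*sinh(2)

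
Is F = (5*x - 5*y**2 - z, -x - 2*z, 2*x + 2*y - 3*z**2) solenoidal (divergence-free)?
No, ∇·F = 5 - 6*z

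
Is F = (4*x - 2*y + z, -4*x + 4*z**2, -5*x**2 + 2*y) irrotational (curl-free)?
No, ∇×F = (2 - 8*z, 10*x + 1, -2)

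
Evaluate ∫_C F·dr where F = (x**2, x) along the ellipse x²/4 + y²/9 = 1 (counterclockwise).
6*pi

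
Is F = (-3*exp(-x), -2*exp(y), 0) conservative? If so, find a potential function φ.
Yes, F is conservative. φ = -2*exp(y) + 3*exp(-x)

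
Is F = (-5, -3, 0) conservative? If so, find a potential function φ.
Yes, F is conservative. φ = -5*x - 3*y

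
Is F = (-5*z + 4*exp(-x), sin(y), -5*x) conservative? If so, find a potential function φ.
Yes, F is conservative. φ = -5*x*z - cos(y) - 4*exp(-x)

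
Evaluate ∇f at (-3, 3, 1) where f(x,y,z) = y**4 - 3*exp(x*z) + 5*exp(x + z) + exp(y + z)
((-3 + 5*E)*exp(-3), exp(4) + 108, (9 + 5*E + exp(7))*exp(-3))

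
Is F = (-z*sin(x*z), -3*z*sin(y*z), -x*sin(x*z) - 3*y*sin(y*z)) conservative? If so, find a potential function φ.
Yes, F is conservative. φ = cos(x*z) + 3*cos(y*z)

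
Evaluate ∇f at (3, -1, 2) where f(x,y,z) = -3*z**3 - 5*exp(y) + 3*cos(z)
(0, -5*exp(-1), -36 - 3*sin(2))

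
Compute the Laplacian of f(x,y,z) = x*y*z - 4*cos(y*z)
4*(y**2 + z**2)*cos(y*z)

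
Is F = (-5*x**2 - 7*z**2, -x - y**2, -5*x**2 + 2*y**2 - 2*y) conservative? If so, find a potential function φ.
No, ∇×F = (4*y - 2, 10*x - 14*z, -1) ≠ 0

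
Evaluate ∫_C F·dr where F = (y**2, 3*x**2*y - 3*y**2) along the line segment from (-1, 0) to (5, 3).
279/2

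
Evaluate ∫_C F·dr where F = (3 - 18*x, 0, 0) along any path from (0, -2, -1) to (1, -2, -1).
-6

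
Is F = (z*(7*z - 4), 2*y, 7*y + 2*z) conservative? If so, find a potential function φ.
No, ∇×F = (7, 14*z - 4, 0) ≠ 0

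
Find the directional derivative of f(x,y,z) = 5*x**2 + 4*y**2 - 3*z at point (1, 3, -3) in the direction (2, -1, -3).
5*sqrt(14)/14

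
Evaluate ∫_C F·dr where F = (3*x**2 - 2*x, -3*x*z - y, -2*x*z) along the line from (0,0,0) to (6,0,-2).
164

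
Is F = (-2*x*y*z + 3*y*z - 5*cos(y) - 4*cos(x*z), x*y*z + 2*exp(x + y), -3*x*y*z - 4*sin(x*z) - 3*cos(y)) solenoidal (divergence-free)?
No, ∇·F = -3*x*y + x*z - 4*x*cos(x*z) - 2*y*z + 4*z*sin(x*z) + 2*exp(x + y)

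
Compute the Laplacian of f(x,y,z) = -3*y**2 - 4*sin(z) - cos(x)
4*sin(z) + cos(x) - 6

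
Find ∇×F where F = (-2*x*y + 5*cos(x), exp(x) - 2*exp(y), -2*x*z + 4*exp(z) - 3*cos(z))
(0, 2*z, 2*x + exp(x))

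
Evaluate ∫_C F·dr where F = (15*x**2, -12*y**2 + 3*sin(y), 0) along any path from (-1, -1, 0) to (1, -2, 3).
-3*cos(2) + 3*cos(1) + 38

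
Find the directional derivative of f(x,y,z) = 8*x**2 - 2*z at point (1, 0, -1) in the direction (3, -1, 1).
46*sqrt(11)/11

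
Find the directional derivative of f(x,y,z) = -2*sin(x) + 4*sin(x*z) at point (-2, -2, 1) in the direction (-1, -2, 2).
-6*cos(2)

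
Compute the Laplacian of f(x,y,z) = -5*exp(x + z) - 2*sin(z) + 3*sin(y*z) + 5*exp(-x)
-3*y**2*sin(y*z) - 3*z**2*sin(y*z) - 10*exp(x + z) + 2*sin(z) + 5*exp(-x)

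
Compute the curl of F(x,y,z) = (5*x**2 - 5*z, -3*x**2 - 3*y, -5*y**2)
(-10*y, -5, -6*x)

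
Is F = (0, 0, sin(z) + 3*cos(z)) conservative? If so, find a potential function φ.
Yes, F is conservative. φ = 3*sin(z) - cos(z)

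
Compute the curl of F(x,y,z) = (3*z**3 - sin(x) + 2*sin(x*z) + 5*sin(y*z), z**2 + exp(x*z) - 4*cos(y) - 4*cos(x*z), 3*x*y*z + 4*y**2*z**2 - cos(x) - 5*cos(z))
(3*x*z - x*exp(x*z) - 4*x*sin(x*z) + 8*y*z**2 - 2*z, 2*x*cos(x*z) - 3*y*z + 5*y*cos(y*z) + 9*z**2 - sin(x), z*(exp(x*z) + 4*sin(x*z) - 5*cos(y*z)))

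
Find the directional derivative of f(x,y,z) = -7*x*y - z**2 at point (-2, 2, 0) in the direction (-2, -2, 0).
0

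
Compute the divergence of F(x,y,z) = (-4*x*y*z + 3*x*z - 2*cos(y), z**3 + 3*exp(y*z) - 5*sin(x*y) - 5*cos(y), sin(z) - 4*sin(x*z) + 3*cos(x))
-5*x*cos(x*y) - 4*x*cos(x*z) - 4*y*z + 3*z*exp(y*z) + 3*z + 5*sin(y) + cos(z)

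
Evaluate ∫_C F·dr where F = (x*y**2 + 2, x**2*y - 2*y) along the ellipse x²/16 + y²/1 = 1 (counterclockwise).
0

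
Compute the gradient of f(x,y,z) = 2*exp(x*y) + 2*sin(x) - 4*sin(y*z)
(2*y*exp(x*y) + 2*cos(x), 2*x*exp(x*y) - 4*z*cos(y*z), -4*y*cos(y*z))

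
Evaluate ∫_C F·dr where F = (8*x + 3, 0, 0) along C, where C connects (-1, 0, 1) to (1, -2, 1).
6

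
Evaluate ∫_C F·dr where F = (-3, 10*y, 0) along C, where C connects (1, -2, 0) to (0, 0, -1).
-17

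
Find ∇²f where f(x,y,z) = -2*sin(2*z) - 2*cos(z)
2*(8*sin(z) + 1)*cos(z)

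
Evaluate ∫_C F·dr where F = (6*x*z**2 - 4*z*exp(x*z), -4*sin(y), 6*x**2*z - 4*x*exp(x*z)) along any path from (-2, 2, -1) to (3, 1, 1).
-4*exp(3) - 4*cos(2) + 4*cos(1) + 15 + 4*exp(2)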